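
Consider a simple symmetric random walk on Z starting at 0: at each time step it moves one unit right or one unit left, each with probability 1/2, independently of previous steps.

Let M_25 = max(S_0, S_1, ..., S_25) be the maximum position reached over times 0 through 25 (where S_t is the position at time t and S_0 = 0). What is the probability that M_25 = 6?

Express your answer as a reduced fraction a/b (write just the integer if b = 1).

Answer: 2042975/33554432

Derivation:
Let M_25 = max(S_0,...,S_25). Use the reflection principle: for j ≥ 1, #{paths with M_25 ≥ j} = #{S_25 ≥ j} + #{S_25 ≥ j+1}.
By reflection, #{M_25 ≥ 6} = #{S_25 ≥ 6} + #{S_25 ≥ 7} = 3850756 + 3850756 = 7701512.
#{M_25 ≥ 7} = #{S_25 ≥ 7} + #{S_25 ≥ 8} = 3850756 + 1807781 = 5658537.
#{M_25 = 6} = 7701512 - 5658537 = 2042975.
P(M_25 = 6) = 2042975/33554432 = 2042975/33554432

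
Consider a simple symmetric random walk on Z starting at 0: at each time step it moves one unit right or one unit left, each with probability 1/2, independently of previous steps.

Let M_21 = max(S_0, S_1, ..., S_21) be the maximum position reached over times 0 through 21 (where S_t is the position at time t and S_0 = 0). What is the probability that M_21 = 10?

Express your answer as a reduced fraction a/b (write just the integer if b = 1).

Answer: 20349/2097152

Derivation:
Let M_21 = max(S_0,...,S_21). Use the reflection principle: for j ≥ 1, #{paths with M_21 ≥ j} = #{S_21 ≥ j} + #{S_21 ≥ j+1}.
By reflection, #{M_21 ≥ 10} = #{S_21 ≥ 10} + #{S_21 ≥ 11} = 27896 + 27896 = 55792.
#{M_21 ≥ 11} = #{S_21 ≥ 11} + #{S_21 ≥ 12} = 27896 + 7547 = 35443.
#{M_21 = 10} = 55792 - 35443 = 20349.
P(M_21 = 10) = 20349/2097152 = 20349/2097152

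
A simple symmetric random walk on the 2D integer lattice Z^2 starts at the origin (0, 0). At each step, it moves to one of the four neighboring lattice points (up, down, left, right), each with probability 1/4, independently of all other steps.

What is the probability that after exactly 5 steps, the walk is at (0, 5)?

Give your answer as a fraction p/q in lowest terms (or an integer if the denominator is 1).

Let h be the number of horizontal steps (so 5-h are vertical). To end at (0,5) need (h+0)/2 right-steps and ((5-h)+5)/2 up-steps.
Sum over h with 0 ≤ h ≤ 0, h ≡ 0 (mod 2), 5-h ≡ 1 (mod 2):
h=0: C(5,0)·C(0,0)·C(5,5) = 1·1·1 = 1
Total favorable: 1
Total paths: 4^5 = 1024
P = 1/1024 = 1/1024

Answer: 1/1024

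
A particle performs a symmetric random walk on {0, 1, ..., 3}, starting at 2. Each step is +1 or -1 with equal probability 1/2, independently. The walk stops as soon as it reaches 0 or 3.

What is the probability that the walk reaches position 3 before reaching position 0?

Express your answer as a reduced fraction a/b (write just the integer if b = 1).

Symmetric walk (p = 1/2): the harmonic-function argument gives P(hit 3 before 0 | start at 2) = a/N.
P = 2/3 = 2/3

Answer: 2/3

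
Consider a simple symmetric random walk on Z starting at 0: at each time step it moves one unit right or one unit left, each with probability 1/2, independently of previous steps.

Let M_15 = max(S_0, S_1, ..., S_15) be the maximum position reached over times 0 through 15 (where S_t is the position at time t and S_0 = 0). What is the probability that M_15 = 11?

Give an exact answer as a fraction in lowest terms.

Answer: 105/32768

Derivation:
Let M_15 = max(S_0,...,S_15). Use the reflection principle: for j ≥ 1, #{paths with M_15 ≥ j} = #{S_15 ≥ j} + #{S_15 ≥ j+1}.
By reflection, #{M_15 ≥ 11} = #{S_15 ≥ 11} + #{S_15 ≥ 12} = 121 + 16 = 137.
#{M_15 ≥ 12} = #{S_15 ≥ 12} + #{S_15 ≥ 13} = 16 + 16 = 32.
#{M_15 = 11} = 137 - 32 = 105.
P(M_15 = 11) = 105/32768 = 105/32768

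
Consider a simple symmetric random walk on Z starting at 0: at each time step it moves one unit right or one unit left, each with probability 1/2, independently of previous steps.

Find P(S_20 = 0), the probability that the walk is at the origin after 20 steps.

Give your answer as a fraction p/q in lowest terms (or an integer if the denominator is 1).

Answer: 46189/262144

Derivation:
To return to 0 after 20 steps: need exactly 10 steps of +1 and 10 of -1.
Favorable paths: C(20,10) = 184756
Total paths: 2^20 = 1048576
P = 184756/1048576 = 46189/262144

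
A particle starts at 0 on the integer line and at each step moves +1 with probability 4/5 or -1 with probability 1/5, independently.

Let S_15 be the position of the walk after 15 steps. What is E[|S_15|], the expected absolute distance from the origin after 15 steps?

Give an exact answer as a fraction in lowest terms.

Answer: 11001130947/1220703125

Derivation:
S_15 takes values m ≡ 1 (mod 2) with |m| ≤ 15; P(S_15=m) = C(15,(15+m)/2) · (4/5)^((15+m)/2) · (1/5)^((15-m)/2).
Distribution: P(S=-15)=1/30517578125, P(S=-13)=12/6103515625, P(S=-11)=336/6103515625, P(S=-9)=5824/6103515625, P(S=-7)=69888/6103515625, P(S=-5)=3075072/30517578125, P(S=-3)=4100096/6103515625, P(S=-1)=21086208/6103515625, P(S=1)=84344832/6103515625, P(S=3)=262406144/6103515625, P(S=5)=3148873728/30517578125, P(S=7)=1145044992/6103515625, P(S=9)=1526726656/6103515625, P(S=11)=1409286144/6103515625, P(S=13)=805306368/6103515625, P(S=15)=1073741824/30517578125
E[|S_15|] = Σ_m |m|·P(S_15=m) = 11001130947/1220703125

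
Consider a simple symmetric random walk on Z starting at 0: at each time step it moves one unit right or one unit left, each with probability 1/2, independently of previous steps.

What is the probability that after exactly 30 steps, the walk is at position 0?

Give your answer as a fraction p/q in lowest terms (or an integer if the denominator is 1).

Answer: 9694845/67108864

Derivation:
To return to 0 after 30 steps: need exactly 15 steps of +1 and 15 of -1.
Favorable paths: C(30,15) = 155117520
Total paths: 2^30 = 1073741824
P = 155117520/1073741824 = 9694845/67108864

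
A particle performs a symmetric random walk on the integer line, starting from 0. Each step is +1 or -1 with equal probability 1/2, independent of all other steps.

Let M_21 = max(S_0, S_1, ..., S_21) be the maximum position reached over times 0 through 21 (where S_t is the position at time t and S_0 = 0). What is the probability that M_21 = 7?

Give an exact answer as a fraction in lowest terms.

Let M_21 = max(S_0,...,S_21). Use the reflection principle: for j ≥ 1, #{paths with M_21 ≥ j} = #{S_21 ≥ j} + #{S_21 ≥ j+1}.
By reflection, #{M_21 ≥ 7} = #{S_21 ≥ 7} + #{S_21 ≥ 8} = 198440 + 82160 = 280600.
#{M_21 ≥ 8} = #{S_21 ≥ 8} + #{S_21 ≥ 9} = 82160 + 82160 = 164320.
#{M_21 = 7} = 280600 - 164320 = 116280.
P(M_21 = 7) = 116280/2097152 = 14535/262144

Answer: 14535/262144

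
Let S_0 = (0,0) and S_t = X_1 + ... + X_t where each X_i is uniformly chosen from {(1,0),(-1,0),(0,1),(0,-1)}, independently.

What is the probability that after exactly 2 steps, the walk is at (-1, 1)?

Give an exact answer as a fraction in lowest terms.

Answer: 1/8

Derivation:
Let h be the number of horizontal steps (so 2-h are vertical). To end at (-1,1) need (h-1)/2 right-steps and ((2-h)+1)/2 up-steps.
Sum over h with 1 ≤ h ≤ 1, h ≡ 1 (mod 2), 2-h ≡ 1 (mod 2):
h=1: C(2,1)·C(1,0)·C(1,1) = 2·1·1 = 2
Total favorable: 2
Total paths: 4^2 = 16
P = 2/16 = 1/8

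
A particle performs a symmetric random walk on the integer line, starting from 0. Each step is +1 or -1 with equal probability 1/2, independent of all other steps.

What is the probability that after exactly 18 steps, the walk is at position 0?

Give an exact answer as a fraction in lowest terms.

To reach position 0 after 18 steps: need 9 steps of +1 and 9 of -1.
Favorable paths: C(18,9) = 48620
Total paths: 2^18 = 262144
P = 48620/262144 = 12155/65536

Answer: 12155/65536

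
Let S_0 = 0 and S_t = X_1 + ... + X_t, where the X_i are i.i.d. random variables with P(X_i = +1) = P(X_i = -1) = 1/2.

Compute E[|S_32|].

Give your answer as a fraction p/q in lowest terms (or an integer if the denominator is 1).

S_32 takes values m ≡ 0 (mod 2) with |m| ≤ 32; P(S_32=m) = C(32,(32+m)/2)/2^32.
Total paths: 2^32 = 4294967296
Distribution: P(S=-32)=1/4294967296, P(S=-30)=32/4294967296, P(S=-28)=496/4294967296, P(S=-26)=4960/4294967296, P(S=-24)=35960/4294967296, P(S=-22)=201376/4294967296, P(S=-20)=906192/4294967296, P(S=-18)=3365856/4294967296, P(S=-16)=10518300/4294967296, P(S=-14)=28048800/4294967296, P(S=-12)=64512240/4294967296, P(S=-10)=129024480/4294967296, P(S=-8)=225792840/4294967296, P(S=-6)=347373600/4294967296, P(S=-4)=471435600/4294967296, P(S=-2)=565722720/4294967296, P(S=0)=601080390/4294967296, P(S=2)=565722720/4294967296, P(S=4)=471435600/4294967296, P(S=6)=347373600/4294967296, P(S=8)=225792840/4294967296, P(S=10)=129024480/4294967296, P(S=12)=64512240/4294967296, P(S=14)=28048800/4294967296, P(S=16)=10518300/4294967296, P(S=18)=3365856/4294967296, P(S=20)=906192/4294967296, P(S=22)=201376/4294967296, P(S=24)=35960/4294967296, P(S=26)=4960/4294967296, P(S=28)=496/4294967296, P(S=30)=32/4294967296, P(S=32)=1/4294967296
E[|S_32|] = Σ_m |m|·P(S_32=m) = 19234572480/4294967296 = 300540195/67108864

Answer: 300540195/67108864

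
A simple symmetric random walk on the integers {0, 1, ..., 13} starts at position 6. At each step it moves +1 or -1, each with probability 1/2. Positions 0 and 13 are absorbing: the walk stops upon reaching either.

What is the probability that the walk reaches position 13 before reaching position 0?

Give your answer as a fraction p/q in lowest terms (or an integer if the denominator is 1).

Answer: 6/13

Derivation:
Symmetric walk (p = 1/2): the harmonic-function argument gives P(hit 13 before 0 | start at 6) = a/N.
P = 6/13 = 6/13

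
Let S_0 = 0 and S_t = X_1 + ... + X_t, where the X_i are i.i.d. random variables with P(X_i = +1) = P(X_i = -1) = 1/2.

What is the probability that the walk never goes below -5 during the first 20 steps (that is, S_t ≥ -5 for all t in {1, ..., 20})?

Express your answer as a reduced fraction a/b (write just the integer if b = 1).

Answer: 106267/131072

Derivation:
Let f(t,s) = #length-t paths at position s with S_1..S_t all ≥ -5.
f(t,s) = f(t-1,s-1) + f(t-1,s+1) for s ≥ -5; f(t,s) = 0 for s < -5.
t=0: f(0,0)=1
t=1: f(1,-1)=1 f(1,1)=1
t=2: f(2,-2)=1 f(2,0)=2 f(2,2)=1
t=3: f(3,-3)=1 f(3,-1)=3 f(3,1)=3 f(3,3)=1
t=4: f(4,-4)=1 f(4,-2)=4 f(4,0)=6 f(4,2)=4 f(4,4)=1
t=5: f(5,-5)=1 f(5,-3)=5 f(5,-1)=10 f(5,1)=10 f(5,3)=5 f(5,5)=1
t=6: f(6,-4)=6 f(6,-2)=15 f(6,0)=20 f(6,2)=15 f(6,4)=6 f(6,6)=1
t=7: f(7,-5)=6 f(7,-3)=21 f(7,-1)=35 f(7,1)=35 f(7,3)=21 f(7,5)=7 f(7,7)=1
t=8: f(8,-4)=27 f(8,-2)=56 f(8,0)=70 f(8,2)=56 f(8,4)=28 f(8,6)=8 f(8,8)=1
t=9: f(9,-5)=27 f(9,-3)=83 f(9,-1)=126 f(9,1)=126 f(9,3)=84 f(9,5)=36 f(9,7)=9 f(9,9)=1
t=10: f(10,-4)=110 f(10,-2)=209 f(10,0)=252 f(10,2)=210 f(10,4)=120 f(10,6)=45 f(10,8)=10 f(10,10)=1
t=11: f(11,-5)=110 f(11,-3)=319 f(11,-1)=461 f(11,1)=462 f(11,3)=330 f(11,5)=165 f(11,7)=55 f(11,9)=11 f(11,11)=1
t=12: f(12,-4)=429 f(12,-2)=780 f(12,0)=923 f(12,2)=792 f(12,4)=495 f(12,6)=220 f(12,8)=66 f(12,10)=12 f(12,12)=1
t=13: f(13,-5)=429 f(13,-3)=1209 f(13,-1)=1703 f(13,1)=1715 f(13,3)=1287 f(13,5)=715 f(13,7)=286 f(13,9)=78 f(13,11)=13 f(13,13)=1
t=14: f(14,-4)=1638 f(14,-2)=2912 f(14,0)=3418 f(14,2)=3002 f(14,4)=2002 f(14,6)=1001 f(14,8)=364 f(14,10)=91 f(14,12)=14 f(14,14)=1
t=15: f(15,-5)=1638 f(15,-3)=4550 f(15,-1)=6330 f(15,1)=6420 f(15,3)=5004 f(15,5)=3003 f(15,7)=1365 f(15,9)=455 f(15,11)=105 f(15,13)=15 f(15,15)=1
t=16: f(16,-4)=6188 f(16,-2)=10880 f(16,0)=12750 f(16,2)=11424 f(16,4)=8007 f(16,6)=4368 f(16,8)=1820 f(16,10)=560 f(16,12)=120 f(16,14)=16 f(16,16)=1
t=17: f(17,-5)=6188 f(17,-3)=17068 f(17,-1)=23630 f(17,1)=24174 f(17,3)=19431 f(17,5)=12375 f(17,7)=6188 f(17,9)=2380 f(17,11)=680 f(17,13)=136 f(17,15)=17 f(17,17)=1
t=18: f(18,-4)=23256 f(18,-2)=40698 f(18,0)=47804 f(18,2)=43605 f(18,4)=31806 f(18,6)=18563 f(18,8)=8568 f(18,10)=3060 f(18,12)=816 f(18,14)=153 f(18,16)=18 f(18,18)=1
t=19: f(19,-5)=23256 f(19,-3)=63954 f(19,-1)=88502 f(19,1)=91409 f(19,3)=75411 f(19,5)=50369 f(19,7)=27131 f(19,9)=11628 f(19,11)=3876 f(19,13)=969 f(19,15)=171 f(19,17)=19 f(19,19)=1
t=20: f(20,-4)=87210 f(20,-2)=152456 f(20,0)=179911 f(20,2)=166820 f(20,4)=125780 f(20,6)=77500 f(20,8)=38759 f(20,10)=15504 f(20,12)=4845 f(20,14)=1140 f(20,16)=190 f(20,18)=20 f(20,20)=1
Σ_s f(20,s) = 850136
P = 850136/1048576 = 106267/131072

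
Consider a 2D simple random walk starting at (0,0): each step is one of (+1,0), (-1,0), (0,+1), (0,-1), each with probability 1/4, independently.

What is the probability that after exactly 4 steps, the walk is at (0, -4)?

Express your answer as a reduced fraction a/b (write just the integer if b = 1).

Let h be the number of horizontal steps (so 4-h are vertical). To end at (0,-4) need (h+0)/2 right-steps and ((4-h)-4)/2 up-steps.
Sum over h with 0 ≤ h ≤ 0, h ≡ 0 (mod 2), 4-h ≡ 0 (mod 2):
h=0: C(4,0)·C(0,0)·C(4,0) = 1·1·1 = 1
Total favorable: 1
Total paths: 4^4 = 256
P = 1/256 = 1/256

Answer: 1/256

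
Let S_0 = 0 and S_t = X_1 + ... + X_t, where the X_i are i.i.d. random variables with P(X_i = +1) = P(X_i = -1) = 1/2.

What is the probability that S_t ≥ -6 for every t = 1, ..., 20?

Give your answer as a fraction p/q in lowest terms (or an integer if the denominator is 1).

Let f(t,s) = #length-t paths at position s with S_1..S_t all ≥ -6.
f(t,s) = f(t-1,s-1) + f(t-1,s+1) for s ≥ -6; f(t,s) = 0 for s < -6.
t=0: f(0,0)=1
t=1: f(1,-1)=1 f(1,1)=1
t=2: f(2,-2)=1 f(2,0)=2 f(2,2)=1
t=3: f(3,-3)=1 f(3,-1)=3 f(3,1)=3 f(3,3)=1
t=4: f(4,-4)=1 f(4,-2)=4 f(4,0)=6 f(4,2)=4 f(4,4)=1
t=5: f(5,-5)=1 f(5,-3)=5 f(5,-1)=10 f(5,1)=10 f(5,3)=5 f(5,5)=1
t=6: f(6,-6)=1 f(6,-4)=6 f(6,-2)=15 f(6,0)=20 f(6,2)=15 f(6,4)=6 f(6,6)=1
t=7: f(7,-5)=7 f(7,-3)=21 f(7,-1)=35 f(7,1)=35 f(7,3)=21 f(7,5)=7 f(7,7)=1
t=8: f(8,-6)=7 f(8,-4)=28 f(8,-2)=56 f(8,0)=70 f(8,2)=56 f(8,4)=28 f(8,6)=8 f(8,8)=1
t=9: f(9,-5)=35 f(9,-3)=84 f(9,-1)=126 f(9,1)=126 f(9,3)=84 f(9,5)=36 f(9,7)=9 f(9,9)=1
t=10: f(10,-6)=35 f(10,-4)=119 f(10,-2)=210 f(10,0)=252 f(10,2)=210 f(10,4)=120 f(10,6)=45 f(10,8)=10 f(10,10)=1
t=11: f(11,-5)=154 f(11,-3)=329 f(11,-1)=462 f(11,1)=462 f(11,3)=330 f(11,5)=165 f(11,7)=55 f(11,9)=11 f(11,11)=1
t=12: f(12,-6)=154 f(12,-4)=483 f(12,-2)=791 f(12,0)=924 f(12,2)=792 f(12,4)=495 f(12,6)=220 f(12,8)=66 f(12,10)=12 f(12,12)=1
t=13: f(13,-5)=637 f(13,-3)=1274 f(13,-1)=1715 f(13,1)=1716 f(13,3)=1287 f(13,5)=715 f(13,7)=286 f(13,9)=78 f(13,11)=13 f(13,13)=1
t=14: f(14,-6)=637 f(14,-4)=1911 f(14,-2)=2989 f(14,0)=3431 f(14,2)=3003 f(14,4)=2002 f(14,6)=1001 f(14,8)=364 f(14,10)=91 f(14,12)=14 f(14,14)=1
t=15: f(15,-5)=2548 f(15,-3)=4900 f(15,-1)=6420 f(15,1)=6434 f(15,3)=5005 f(15,5)=3003 f(15,7)=1365 f(15,9)=455 f(15,11)=105 f(15,13)=15 f(15,15)=1
t=16: f(16,-6)=2548 f(16,-4)=7448 f(16,-2)=11320 f(16,0)=12854 f(16,2)=11439 f(16,4)=8008 f(16,6)=4368 f(16,8)=1820 f(16,10)=560 f(16,12)=120 f(16,14)=16 f(16,16)=1
t=17: f(17,-5)=9996 f(17,-3)=18768 f(17,-1)=24174 f(17,1)=24293 f(17,3)=19447 f(17,5)=12376 f(17,7)=6188 f(17,9)=2380 f(17,11)=680 f(17,13)=136 f(17,15)=17 f(17,17)=1
t=18: f(18,-6)=9996 f(18,-4)=28764 f(18,-2)=42942 f(18,0)=48467 f(18,2)=43740 f(18,4)=31823 f(18,6)=18564 f(18,8)=8568 f(18,10)=3060 f(18,12)=816 f(18,14)=153 f(18,16)=18 f(18,18)=1
t=19: f(19,-5)=38760 f(19,-3)=71706 f(19,-1)=91409 f(19,1)=92207 f(19,3)=75563 f(19,5)=50387 f(19,7)=27132 f(19,9)=11628 f(19,11)=3876 f(19,13)=969 f(19,15)=171 f(19,17)=19 f(19,19)=1
t=20: f(20,-6)=38760 f(20,-4)=110466 f(20,-2)=163115 f(20,0)=183616 f(20,2)=167770 f(20,4)=125950 f(20,6)=77519 f(20,8)=38760 f(20,10)=15504 f(20,12)=4845 f(20,14)=1140 f(20,16)=190 f(20,18)=20 f(20,20)=1
Σ_s f(20,s) = 927656
P = 927656/1048576 = 115957/131072

Answer: 115957/131072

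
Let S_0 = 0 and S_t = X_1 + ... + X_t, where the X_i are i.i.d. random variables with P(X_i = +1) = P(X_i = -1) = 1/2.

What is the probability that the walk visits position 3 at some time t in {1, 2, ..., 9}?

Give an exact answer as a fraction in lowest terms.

Count via complement. Let g(t,s) = #length-t paths at position s with S_1..S_t all ≠ 3.
g(t,s) = g(t-1,s-1) + g(t-1,s+1) for s ≠ 3; g(t,3) = 0.
t=0: g(0,0)=1
t=1: g(1,-1)=1 g(1,1)=1
t=2: g(2,-2)=1 g(2,0)=2 g(2,2)=1
t=3: g(3,-3)=1 g(3,-1)=3 g(3,1)=3
t=4: g(4,-4)=1 g(4,-2)=4 g(4,0)=6 g(4,2)=3
t=5: g(5,-5)=1 g(5,-3)=5 g(5,-1)=10 g(5,1)=9
t=6: g(6,-6)=1 g(6,-4)=6 g(6,-2)=15 g(6,0)=19 g(6,2)=9
t=7: g(7,-7)=1 g(7,-5)=7 g(7,-3)=21 g(7,-1)=34 g(7,1)=28
t=8: g(8,-8)=1 g(8,-6)=8 g(8,-4)=28 g(8,-2)=55 g(8,0)=62 g(8,2)=28
t=9: g(9,-9)=1 g(9,-7)=9 g(9,-5)=36 g(9,-3)=83 g(9,-1)=117 g(9,1)=90
Paths never hitting 3: Σ_s g(9,s) = 336
Paths hitting 3: 2^9 - 336 = 176
P = 176/512 = 11/32

Answer: 11/32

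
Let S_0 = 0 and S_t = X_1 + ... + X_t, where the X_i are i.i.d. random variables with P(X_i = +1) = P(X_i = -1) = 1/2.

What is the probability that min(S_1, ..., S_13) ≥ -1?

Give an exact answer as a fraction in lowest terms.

Answer: 429/1024

Derivation:
Let f(t,s) = #length-t paths at position s with S_1..S_t all ≥ -1.
f(t,s) = f(t-1,s-1) + f(t-1,s+1) for s ≥ -1; f(t,s) = 0 for s < -1.
t=0: f(0,0)=1
t=1: f(1,-1)=1 f(1,1)=1
t=2: f(2,0)=2 f(2,2)=1
t=3: f(3,-1)=2 f(3,1)=3 f(3,3)=1
t=4: f(4,0)=5 f(4,2)=4 f(4,4)=1
t=5: f(5,-1)=5 f(5,1)=9 f(5,3)=5 f(5,5)=1
t=6: f(6,0)=14 f(6,2)=14 f(6,4)=6 f(6,6)=1
t=7: f(7,-1)=14 f(7,1)=28 f(7,3)=20 f(7,5)=7 f(7,7)=1
t=8: f(8,0)=42 f(8,2)=48 f(8,4)=27 f(8,6)=8 f(8,8)=1
t=9: f(9,-1)=42 f(9,1)=90 f(9,3)=75 f(9,5)=35 f(9,7)=9 f(9,9)=1
t=10: f(10,0)=132 f(10,2)=165 f(10,4)=110 f(10,6)=44 f(10,8)=10 f(10,10)=1
t=11: f(11,-1)=132 f(11,1)=297 f(11,3)=275 f(11,5)=154 f(11,7)=54 f(11,9)=11 f(11,11)=1
t=12: f(12,0)=429 f(12,2)=572 f(12,4)=429 f(12,6)=208 f(12,8)=65 f(12,10)=12 f(12,12)=1
t=13: f(13,-1)=429 f(13,1)=1001 f(13,3)=1001 f(13,5)=637 f(13,7)=273 f(13,9)=77 f(13,11)=13 f(13,13)=1
Σ_s f(13,s) = 3432
P = 3432/8192 = 429/1024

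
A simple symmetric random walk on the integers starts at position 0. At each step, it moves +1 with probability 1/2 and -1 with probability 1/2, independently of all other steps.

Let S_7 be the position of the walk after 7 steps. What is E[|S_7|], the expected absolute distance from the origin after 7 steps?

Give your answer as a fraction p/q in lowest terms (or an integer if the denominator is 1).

S_7 takes values m ≡ 1 (mod 2) with |m| ≤ 7; P(S_7=m) = C(7,(7+m)/2)/2^7.
Total paths: 2^7 = 128
Distribution: P(S=-7)=1/128, P(S=-5)=7/128, P(S=-3)=21/128, P(S=-1)=35/128, P(S=1)=35/128, P(S=3)=21/128, P(S=5)=7/128, P(S=7)=1/128
E[|S_7|] = Σ_m |m|·P(S_7=m) = 280/128 = 35/16

Answer: 35/16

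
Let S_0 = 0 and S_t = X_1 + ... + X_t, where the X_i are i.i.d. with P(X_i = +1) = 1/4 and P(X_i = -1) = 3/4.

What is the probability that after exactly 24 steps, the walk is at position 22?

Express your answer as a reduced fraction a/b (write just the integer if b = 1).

Answer: 9/35184372088832

Derivation:
To reach position 22 after 24 steps: need 23 steps of +1 and 1 step of -1.
Number of such sequences: C(24,23) = 24
Each has probability (1/4)^23 · (3/4)^1 = 3/281474976710656
P = 24 · 3/281474976710656 = 9/35184372088832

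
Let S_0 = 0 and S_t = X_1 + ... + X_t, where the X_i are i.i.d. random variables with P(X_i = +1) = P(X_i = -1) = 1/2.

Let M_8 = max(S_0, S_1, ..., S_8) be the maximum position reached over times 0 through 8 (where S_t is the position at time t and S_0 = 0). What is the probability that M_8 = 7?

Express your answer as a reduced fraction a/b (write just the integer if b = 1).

Let M_8 = max(S_0,...,S_8). Use the reflection principle: for j ≥ 1, #{paths with M_8 ≥ j} = #{S_8 ≥ j} + #{S_8 ≥ j+1}.
By reflection, #{M_8 ≥ 7} = #{S_8 ≥ 7} + #{S_8 ≥ 8} = 1 + 1 = 2.
#{M_8 ≥ 8} = #{S_8 ≥ 8} + #{S_8 ≥ 9} = 1 + 0 = 1.
#{M_8 = 7} = 2 - 1 = 1.
P(M_8 = 7) = 1/256 = 1/256

Answer: 1/256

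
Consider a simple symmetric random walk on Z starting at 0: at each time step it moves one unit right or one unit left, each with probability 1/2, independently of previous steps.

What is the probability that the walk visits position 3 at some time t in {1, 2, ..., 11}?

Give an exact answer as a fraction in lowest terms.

Count via complement. Let g(t,s) = #length-t paths at position s with S_1..S_t all ≠ 3.
g(t,s) = g(t-1,s-1) + g(t-1,s+1) for s ≠ 3; g(t,3) = 0.
t=0: g(0,0)=1
t=1: g(1,-1)=1 g(1,1)=1
t=2: g(2,-2)=1 g(2,0)=2 g(2,2)=1
t=3: g(3,-3)=1 g(3,-1)=3 g(3,1)=3
t=4: g(4,-4)=1 g(4,-2)=4 g(4,0)=6 g(4,2)=3
t=5: g(5,-5)=1 g(5,-3)=5 g(5,-1)=10 g(5,1)=9
t=6: g(6,-6)=1 g(6,-4)=6 g(6,-2)=15 g(6,0)=19 g(6,2)=9
t=7: g(7,-7)=1 g(7,-5)=7 g(7,-3)=21 g(7,-1)=34 g(7,1)=28
t=8: g(8,-8)=1 g(8,-6)=8 g(8,-4)=28 g(8,-2)=55 g(8,0)=62 g(8,2)=28
t=9: g(9,-9)=1 g(9,-7)=9 g(9,-5)=36 g(9,-3)=83 g(9,-1)=117 g(9,1)=90
t=10: g(10,-10)=1 g(10,-8)=10 g(10,-6)=45 g(10,-4)=119 g(10,-2)=200 g(10,0)=207 g(10,2)=90
t=11: g(11,-11)=1 g(11,-9)=11 g(11,-7)=55 g(11,-5)=164 g(11,-3)=319 g(11,-1)=407 g(11,1)=297
Paths never hitting 3: Σ_s g(11,s) = 1254
Paths hitting 3: 2^11 - 1254 = 794
P = 794/2048 = 397/1024

Answer: 397/1024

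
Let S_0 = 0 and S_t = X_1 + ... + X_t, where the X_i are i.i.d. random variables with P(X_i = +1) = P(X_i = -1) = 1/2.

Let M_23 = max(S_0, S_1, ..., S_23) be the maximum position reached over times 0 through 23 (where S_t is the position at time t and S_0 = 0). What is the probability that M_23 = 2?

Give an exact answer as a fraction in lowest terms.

Answer: 572033/4194304

Derivation:
Let M_23 = max(S_0,...,S_23). Use the reflection principle: for j ≥ 1, #{paths with M_23 ≥ j} = #{S_23 ≥ j} + #{S_23 ≥ j+1}.
By reflection, #{M_23 ≥ 2} = #{S_23 ≥ 2} + #{S_23 ≥ 3} = 2842226 + 2842226 = 5684452.
#{M_23 ≥ 3} = #{S_23 ≥ 3} + #{S_23 ≥ 4} = 2842226 + 1698160 = 4540386.
#{M_23 = 2} = 5684452 - 4540386 = 1144066.
P(M_23 = 2) = 1144066/8388608 = 572033/4194304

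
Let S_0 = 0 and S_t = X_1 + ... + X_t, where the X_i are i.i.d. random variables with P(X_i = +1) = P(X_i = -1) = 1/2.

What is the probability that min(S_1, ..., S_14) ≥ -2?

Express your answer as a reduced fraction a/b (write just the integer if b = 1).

Let f(t,s) = #length-t paths at position s with S_1..S_t all ≥ -2.
f(t,s) = f(t-1,s-1) + f(t-1,s+1) for s ≥ -2; f(t,s) = 0 for s < -2.
t=0: f(0,0)=1
t=1: f(1,-1)=1 f(1,1)=1
t=2: f(2,-2)=1 f(2,0)=2 f(2,2)=1
t=3: f(3,-1)=3 f(3,1)=3 f(3,3)=1
t=4: f(4,-2)=3 f(4,0)=6 f(4,2)=4 f(4,4)=1
t=5: f(5,-1)=9 f(5,1)=10 f(5,3)=5 f(5,5)=1
t=6: f(6,-2)=9 f(6,0)=19 f(6,2)=15 f(6,4)=6 f(6,6)=1
t=7: f(7,-1)=28 f(7,1)=34 f(7,3)=21 f(7,5)=7 f(7,7)=1
t=8: f(8,-2)=28 f(8,0)=62 f(8,2)=55 f(8,4)=28 f(8,6)=8 f(8,8)=1
t=9: f(9,-1)=90 f(9,1)=117 f(9,3)=83 f(9,5)=36 f(9,7)=9 f(9,9)=1
t=10: f(10,-2)=90 f(10,0)=207 f(10,2)=200 f(10,4)=119 f(10,6)=45 f(10,8)=10 f(10,10)=1
t=11: f(11,-1)=297 f(11,1)=407 f(11,3)=319 f(11,5)=164 f(11,7)=55 f(11,9)=11 f(11,11)=1
t=12: f(12,-2)=297 f(12,0)=704 f(12,2)=726 f(12,4)=483 f(12,6)=219 f(12,8)=66 f(12,10)=12 f(12,12)=1
t=13: f(13,-1)=1001 f(13,1)=1430 f(13,3)=1209 f(13,5)=702 f(13,7)=285 f(13,9)=78 f(13,11)=13 f(13,13)=1
t=14: f(14,-2)=1001 f(14,0)=2431 f(14,2)=2639 f(14,4)=1911 f(14,6)=987 f(14,8)=363 f(14,10)=91 f(14,12)=14 f(14,14)=1
Σ_s f(14,s) = 9438
P = 9438/16384 = 4719/8192

Answer: 4719/8192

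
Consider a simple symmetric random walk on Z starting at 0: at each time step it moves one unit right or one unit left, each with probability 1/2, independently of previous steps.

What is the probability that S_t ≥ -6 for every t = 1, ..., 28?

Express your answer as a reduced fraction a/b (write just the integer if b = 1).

Let f(t,s) = #length-t paths at position s with S_1..S_t all ≥ -6.
f(t,s) = f(t-1,s-1) + f(t-1,s+1) for s ≥ -6; f(t,s) = 0 for s < -6.
t=0: f(0,0)=1
t=1: f(1,-1)=1 f(1,1)=1
t=2: f(2,-2)=1 f(2,0)=2 f(2,2)=1
t=3: f(3,-3)=1 f(3,-1)=3 f(3,1)=3 f(3,3)=1
t=4: f(4,-4)=1 f(4,-2)=4 f(4,0)=6 f(4,2)=4 f(4,4)=1
t=5: f(5,-5)=1 f(5,-3)=5 f(5,-1)=10 f(5,1)=10 f(5,3)=5 f(5,5)=1
t=6: f(6,-6)=1 f(6,-4)=6 f(6,-2)=15 f(6,0)=20 f(6,2)=15 f(6,4)=6 f(6,6)=1
t=7: f(7,-5)=7 f(7,-3)=21 f(7,-1)=35 f(7,1)=35 f(7,3)=21 f(7,5)=7 f(7,7)=1
t=8: f(8,-6)=7 f(8,-4)=28 f(8,-2)=56 f(8,0)=70 f(8,2)=56 f(8,4)=28 f(8,6)=8 f(8,8)=1
t=9: f(9,-5)=35 f(9,-3)=84 f(9,-1)=126 f(9,1)=126 f(9,3)=84 f(9,5)=36 f(9,7)=9 f(9,9)=1
t=10: f(10,-6)=35 f(10,-4)=119 f(10,-2)=210 f(10,0)=252 f(10,2)=210 f(10,4)=120 f(10,6)=45 f(10,8)=10 f(10,10)=1
t=11: f(11,-5)=154 f(11,-3)=329 f(11,-1)=462 f(11,1)=462 f(11,3)=330 f(11,5)=165 f(11,7)=55 f(11,9)=11 f(11,11)=1
t=12: f(12,-6)=154 f(12,-4)=483 f(12,-2)=791 f(12,0)=924 f(12,2)=792 f(12,4)=495 f(12,6)=220 f(12,8)=66 f(12,10)=12 f(12,12)=1
t=13: f(13,-5)=637 f(13,-3)=1274 f(13,-1)=1715 f(13,1)=1716 f(13,3)=1287 f(13,5)=715 f(13,7)=286 f(13,9)=78 f(13,11)=13 f(13,13)=1
t=14: f(14,-6)=637 f(14,-4)=1911 f(14,-2)=2989 f(14,0)=3431 f(14,2)=3003 f(14,4)=2002 f(14,6)=1001 f(14,8)=364 f(14,10)=91 f(14,12)=14 f(14,14)=1
t=15: f(15,-5)=2548 f(15,-3)=4900 f(15,-1)=6420 f(15,1)=6434 f(15,3)=5005 f(15,5)=3003 f(15,7)=1365 f(15,9)=455 f(15,11)=105 f(15,13)=15 f(15,15)=1
t=16: f(16,-6)=2548 f(16,-4)=7448 f(16,-2)=11320 f(16,0)=12854 f(16,2)=11439 f(16,4)=8008 f(16,6)=4368 f(16,8)=1820 f(16,10)=560 f(16,12)=120 f(16,14)=16 f(16,16)=1
t=17: f(17,-5)=9996 f(17,-3)=18768 f(17,-1)=24174 f(17,1)=24293 f(17,3)=19447 f(17,5)=12376 f(17,7)=6188 f(17,9)=2380 f(17,11)=680 f(17,13)=136 f(17,15)=17 f(17,17)=1
t=18: f(18,-6)=9996 f(18,-4)=28764 f(18,-2)=42942 f(18,0)=48467 f(18,2)=43740 f(18,4)=31823 f(18,6)=18564 f(18,8)=8568 f(18,10)=3060 f(18,12)=816 f(18,14)=153 f(18,16)=18 f(18,18)=1
t=19: f(19,-5)=38760 f(19,-3)=71706 f(19,-1)=91409 f(19,1)=92207 f(19,3)=75563 f(19,5)=50387 f(19,7)=27132 f(19,9)=11628 f(19,11)=3876 f(19,13)=969 f(19,15)=171 f(19,17)=19 f(19,19)=1
t=20: f(20,-6)=38760 f(20,-4)=110466 f(20,-2)=163115 f(20,0)=183616 f(20,2)=167770 f(20,4)=125950 f(20,6)=77519 f(20,8)=38760 f(20,10)=15504 f(20,12)=4845 f(20,14)=1140 f(20,16)=190 f(20,18)=20 f(20,20)=1
t=21: f(21,-5)=149226 f(21,-3)=273581 f(21,-1)=346731 f(21,1)=351386 f(21,3)=293720 f(21,5)=203469 f(21,7)=116279 f(21,9)=54264 f(21,11)=20349 f(21,13)=5985 f(21,15)=1330 f(21,17)=210 f(21,19)=21 f(21,21)=1
t=22: f(22,-6)=149226 f(22,-4)=422807 f(22,-2)=620312 f(22,0)=698117 f(22,2)=645106 f(22,4)=497189 f(22,6)=319748 f(22,8)=170543 f(22,10)=74613 f(22,12)=26334 f(22,14)=7315 f(22,16)=1540 f(22,18)=231 f(22,20)=22 f(22,22)=1
t=23: f(23,-5)=572033 f(23,-3)=1043119 f(23,-1)=1318429 f(23,1)=1343223 f(23,3)=1142295 f(23,5)=816937 f(23,7)=490291 f(23,9)=245156 f(23,11)=100947 f(23,13)=33649 f(23,15)=8855 f(23,17)=1771 f(23,19)=253 f(23,21)=23 f(23,23)=1
t=24: f(24,-6)=572033 f(24,-4)=1615152 f(24,-2)=2361548 f(24,0)=2661652 f(24,2)=2485518 f(24,4)=1959232 f(24,6)=1307228 f(24,8)=735447 f(24,10)=346103 f(24,12)=134596 f(24,14)=42504 f(24,16)=10626 f(24,18)=2024 f(24,20)=276 f(24,22)=24 f(24,24)=1
t=25: f(25,-5)=2187185 f(25,-3)=3976700 f(25,-1)=5023200 f(25,1)=5147170 f(25,3)=4444750 f(25,5)=3266460 f(25,7)=2042675 f(25,9)=1081550 f(25,11)=480699 f(25,13)=177100 f(25,15)=53130 f(25,17)=12650 f(25,19)=2300 f(25,21)=300 f(25,23)=25 f(25,25)=1
t=26: f(26,-6)=2187185 f(26,-4)=6163885 f(26,-2)=8999900 f(26,0)=10170370 f(26,2)=9591920 f(26,4)=7711210 f(26,6)=5309135 f(26,8)=3124225 f(26,10)=1562249 f(26,12)=657799 f(26,14)=230230 f(26,16)=65780 f(26,18)=14950 f(26,20)=2600 f(26,22)=325 f(26,24)=26 f(26,26)=1
t=27: f(27,-5)=8351070 f(27,-3)=15163785 f(27,-1)=19170270 f(27,1)=19762290 f(27,3)=17303130 f(27,5)=13020345 f(27,7)=8433360 f(27,9)=4686474 f(27,11)=2220048 f(27,13)=888029 f(27,15)=296010 f(27,17)=80730 f(27,19)=17550 f(27,21)=2925 f(27,23)=351 f(27,25)=27 f(27,27)=1
t=28: f(28,-6)=8351070 f(28,-4)=23514855 f(28,-2)=34334055 f(28,0)=38932560 f(28,2)=37065420 f(28,4)=30323475 f(28,6)=21453705 f(28,8)=13119834 f(28,10)=6906522 f(28,12)=3108077 f(28,14)=1184039 f(28,16)=376740 f(28,18)=98280 f(28,20)=20475 f(28,22)=3276 f(28,24)=378 f(28,26)=28 f(28,28)=1
Σ_s f(28,s) = 218792790
P = 218792790/268435456 = 109396395/134217728

Answer: 109396395/134217728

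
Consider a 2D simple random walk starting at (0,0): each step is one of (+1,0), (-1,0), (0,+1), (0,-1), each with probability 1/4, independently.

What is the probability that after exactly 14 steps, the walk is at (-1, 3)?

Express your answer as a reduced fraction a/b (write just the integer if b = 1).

Let h be the number of horizontal steps (so 14-h are vertical). To end at (-1,3) need (h-1)/2 right-steps and ((14-h)+3)/2 up-steps.
Sum over h with 1 ≤ h ≤ 11, h ≡ 1 (mod 2), 14-h ≡ 1 (mod 2):
h=1: C(14,1)·C(1,0)·C(13,8) = 14·1·1287 = 18018
h=3: C(14,3)·C(3,1)·C(11,7) = 364·3·330 = 360360
h=5: C(14,5)·C(5,2)·C(9,6) = 2002·10·84 = 1681680
h=7: C(14,7)·C(7,3)·C(7,5) = 3432·35·21 = 2522520
h=9: C(14,9)·C(9,4)·C(5,4) = 2002·126·5 = 1261260
h=11: C(14,11)·C(11,5)·C(3,3) = 364·462·1 = 168168
Total favorable: 6012006
Total paths: 4^14 = 268435456
P = 6012006/268435456 = 3006003/134217728

Answer: 3006003/134217728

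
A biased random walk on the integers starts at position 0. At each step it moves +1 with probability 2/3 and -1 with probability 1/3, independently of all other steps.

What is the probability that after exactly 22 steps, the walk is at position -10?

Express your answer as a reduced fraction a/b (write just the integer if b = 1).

Answer: 1591744/10460353203

Derivation:
To reach position -10 after 22 steps: need 6 steps of +1 and 16 steps of -1.
Number of such sequences: C(22,6) = 74613
Each has probability (2/3)^6 · (1/3)^16 = 64/31381059609
P = 74613 · 64/31381059609 = 1591744/10460353203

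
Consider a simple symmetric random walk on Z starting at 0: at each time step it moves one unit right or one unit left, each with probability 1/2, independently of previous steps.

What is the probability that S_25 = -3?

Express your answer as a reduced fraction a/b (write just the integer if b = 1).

To reach position -3 after 25 steps: need 11 steps of +1 and 14 of -1.
Favorable paths: C(25,11) = 4457400
Total paths: 2^25 = 33554432
P = 4457400/33554432 = 557175/4194304

Answer: 557175/4194304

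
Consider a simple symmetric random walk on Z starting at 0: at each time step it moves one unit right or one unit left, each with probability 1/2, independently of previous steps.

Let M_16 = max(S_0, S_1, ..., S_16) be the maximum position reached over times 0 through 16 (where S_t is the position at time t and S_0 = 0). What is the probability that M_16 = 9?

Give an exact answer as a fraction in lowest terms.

Let M_16 = max(S_0,...,S_16). Use the reflection principle: for j ≥ 1, #{paths with M_16 ≥ j} = #{S_16 ≥ j} + #{S_16 ≥ j+1}.
By reflection, #{M_16 ≥ 9} = #{S_16 ≥ 9} + #{S_16 ≥ 10} = 697 + 697 = 1394.
#{M_16 ≥ 10} = #{S_16 ≥ 10} + #{S_16 ≥ 11} = 697 + 137 = 834.
#{M_16 = 9} = 1394 - 834 = 560.
P(M_16 = 9) = 560/65536 = 35/4096

Answer: 35/4096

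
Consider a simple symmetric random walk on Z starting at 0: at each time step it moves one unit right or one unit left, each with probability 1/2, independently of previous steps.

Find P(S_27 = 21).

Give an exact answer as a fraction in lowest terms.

To reach position 21 after 27 steps: need 24 steps of +1 and 3 of -1.
Favorable paths: C(27,24) = 2925
Total paths: 2^27 = 134217728
P = 2925/134217728 = 2925/134217728

Answer: 2925/134217728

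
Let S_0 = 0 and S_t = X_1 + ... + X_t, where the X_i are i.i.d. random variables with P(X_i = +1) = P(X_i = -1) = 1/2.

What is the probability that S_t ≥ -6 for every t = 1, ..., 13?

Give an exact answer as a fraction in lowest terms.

Answer: 3861/4096

Derivation:
Let f(t,s) = #length-t paths at position s with S_1..S_t all ≥ -6.
f(t,s) = f(t-1,s-1) + f(t-1,s+1) for s ≥ -6; f(t,s) = 0 for s < -6.
t=0: f(0,0)=1
t=1: f(1,-1)=1 f(1,1)=1
t=2: f(2,-2)=1 f(2,0)=2 f(2,2)=1
t=3: f(3,-3)=1 f(3,-1)=3 f(3,1)=3 f(3,3)=1
t=4: f(4,-4)=1 f(4,-2)=4 f(4,0)=6 f(4,2)=4 f(4,4)=1
t=5: f(5,-5)=1 f(5,-3)=5 f(5,-1)=10 f(5,1)=10 f(5,3)=5 f(5,5)=1
t=6: f(6,-6)=1 f(6,-4)=6 f(6,-2)=15 f(6,0)=20 f(6,2)=15 f(6,4)=6 f(6,6)=1
t=7: f(7,-5)=7 f(7,-3)=21 f(7,-1)=35 f(7,1)=35 f(7,3)=21 f(7,5)=7 f(7,7)=1
t=8: f(8,-6)=7 f(8,-4)=28 f(8,-2)=56 f(8,0)=70 f(8,2)=56 f(8,4)=28 f(8,6)=8 f(8,8)=1
t=9: f(9,-5)=35 f(9,-3)=84 f(9,-1)=126 f(9,1)=126 f(9,3)=84 f(9,5)=36 f(9,7)=9 f(9,9)=1
t=10: f(10,-6)=35 f(10,-4)=119 f(10,-2)=210 f(10,0)=252 f(10,2)=210 f(10,4)=120 f(10,6)=45 f(10,8)=10 f(10,10)=1
t=11: f(11,-5)=154 f(11,-3)=329 f(11,-1)=462 f(11,1)=462 f(11,3)=330 f(11,5)=165 f(11,7)=55 f(11,9)=11 f(11,11)=1
t=12: f(12,-6)=154 f(12,-4)=483 f(12,-2)=791 f(12,0)=924 f(12,2)=792 f(12,4)=495 f(12,6)=220 f(12,8)=66 f(12,10)=12 f(12,12)=1
t=13: f(13,-5)=637 f(13,-3)=1274 f(13,-1)=1715 f(13,1)=1716 f(13,3)=1287 f(13,5)=715 f(13,7)=286 f(13,9)=78 f(13,11)=13 f(13,13)=1
Σ_s f(13,s) = 7722
P = 7722/8192 = 3861/4096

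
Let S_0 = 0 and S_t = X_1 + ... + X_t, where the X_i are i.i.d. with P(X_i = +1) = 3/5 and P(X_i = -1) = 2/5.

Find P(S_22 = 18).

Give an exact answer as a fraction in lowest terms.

To reach position 18 after 22 steps: need 20 steps of +1 and 2 steps of -1.
Number of such sequences: C(22,20) = 231
Each has probability (3/5)^20 · (2/5)^2 = 13947137604/2384185791015625
P = 231 · 13947137604/2384185791015625 = 3221788786524/2384185791015625

Answer: 3221788786524/2384185791015625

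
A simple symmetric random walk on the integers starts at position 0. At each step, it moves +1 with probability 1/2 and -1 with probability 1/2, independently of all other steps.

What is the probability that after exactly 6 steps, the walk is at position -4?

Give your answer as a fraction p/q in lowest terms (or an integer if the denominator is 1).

Answer: 3/32

Derivation:
To reach position -4 after 6 steps: need 1 step of +1 and 5 of -1.
Favorable paths: C(6,1) = 6
Total paths: 2^6 = 64
P = 6/64 = 3/32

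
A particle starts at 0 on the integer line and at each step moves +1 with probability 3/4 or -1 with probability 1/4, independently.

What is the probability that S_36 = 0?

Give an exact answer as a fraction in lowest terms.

To be at 0 after 36 steps: need exactly 18 steps of +1 and 18 of -1.
Number of such sequences: C(36,18) = 9075135300
Each has probability (3/4)^18 · (1/4)^18 = 387420489/4722366482869645213696
P = 9075135300 · 387420489/4722366482869645213696 = 878973338916790425/1180591620717411303424

Answer: 878973338916790425/1180591620717411303424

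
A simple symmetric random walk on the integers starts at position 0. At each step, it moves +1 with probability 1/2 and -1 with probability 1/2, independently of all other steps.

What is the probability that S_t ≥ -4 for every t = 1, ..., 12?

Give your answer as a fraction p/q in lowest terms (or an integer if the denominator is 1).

Answer: 1749/2048

Derivation:
Let f(t,s) = #length-t paths at position s with S_1..S_t all ≥ -4.
f(t,s) = f(t-1,s-1) + f(t-1,s+1) for s ≥ -4; f(t,s) = 0 for s < -4.
t=0: f(0,0)=1
t=1: f(1,-1)=1 f(1,1)=1
t=2: f(2,-2)=1 f(2,0)=2 f(2,2)=1
t=3: f(3,-3)=1 f(3,-1)=3 f(3,1)=3 f(3,3)=1
t=4: f(4,-4)=1 f(4,-2)=4 f(4,0)=6 f(4,2)=4 f(4,4)=1
t=5: f(5,-3)=5 f(5,-1)=10 f(5,1)=10 f(5,3)=5 f(5,5)=1
t=6: f(6,-4)=5 f(6,-2)=15 f(6,0)=20 f(6,2)=15 f(6,4)=6 f(6,6)=1
t=7: f(7,-3)=20 f(7,-1)=35 f(7,1)=35 f(7,3)=21 f(7,5)=7 f(7,7)=1
t=8: f(8,-4)=20 f(8,-2)=55 f(8,0)=70 f(8,2)=56 f(8,4)=28 f(8,6)=8 f(8,8)=1
t=9: f(9,-3)=75 f(9,-1)=125 f(9,1)=126 f(9,3)=84 f(9,5)=36 f(9,7)=9 f(9,9)=1
t=10: f(10,-4)=75 f(10,-2)=200 f(10,0)=251 f(10,2)=210 f(10,4)=120 f(10,6)=45 f(10,8)=10 f(10,10)=1
t=11: f(11,-3)=275 f(11,-1)=451 f(11,1)=461 f(11,3)=330 f(11,5)=165 f(11,7)=55 f(11,9)=11 f(11,11)=1
t=12: f(12,-4)=275 f(12,-2)=726 f(12,0)=912 f(12,2)=791 f(12,4)=495 f(12,6)=220 f(12,8)=66 f(12,10)=12 f(12,12)=1
Σ_s f(12,s) = 3498
P = 3498/4096 = 1749/2048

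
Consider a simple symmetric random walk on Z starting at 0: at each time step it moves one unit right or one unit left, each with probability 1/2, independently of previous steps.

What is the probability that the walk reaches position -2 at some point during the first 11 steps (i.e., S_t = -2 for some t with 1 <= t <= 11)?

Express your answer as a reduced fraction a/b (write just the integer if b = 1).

Count via complement. Let g(t,s) = #length-t paths at position s with S_1..S_t all ≠ -2.
g(t,s) = g(t-1,s-1) + g(t-1,s+1) for s ≠ -2; g(t,-2) = 0.
t=0: g(0,0)=1
t=1: g(1,-1)=1 g(1,1)=1
t=2: g(2,0)=2 g(2,2)=1
t=3: g(3,-1)=2 g(3,1)=3 g(3,3)=1
t=4: g(4,0)=5 g(4,2)=4 g(4,4)=1
t=5: g(5,-1)=5 g(5,1)=9 g(5,3)=5 g(5,5)=1
t=6: g(6,0)=14 g(6,2)=14 g(6,4)=6 g(6,6)=1
t=7: g(7,-1)=14 g(7,1)=28 g(7,3)=20 g(7,5)=7 g(7,7)=1
t=8: g(8,0)=42 g(8,2)=48 g(8,4)=27 g(8,6)=8 g(8,8)=1
t=9: g(9,-1)=42 g(9,1)=90 g(9,3)=75 g(9,5)=35 g(9,7)=9 g(9,9)=1
t=10: g(10,0)=132 g(10,2)=165 g(10,4)=110 g(10,6)=44 g(10,8)=10 g(10,10)=1
t=11: g(11,-1)=132 g(11,1)=297 g(11,3)=275 g(11,5)=154 g(11,7)=54 g(11,9)=11 g(11,11)=1
Paths never hitting -2: Σ_s g(11,s) = 924
Paths hitting -2: 2^11 - 924 = 1124
P = 1124/2048 = 281/512

Answer: 281/512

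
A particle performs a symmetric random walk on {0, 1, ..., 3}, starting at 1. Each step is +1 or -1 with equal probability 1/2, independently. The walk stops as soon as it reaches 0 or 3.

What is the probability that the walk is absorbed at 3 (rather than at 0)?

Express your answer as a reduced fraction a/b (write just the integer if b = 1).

Symmetric walk (p = 1/2): the harmonic-function argument gives P(hit 3 before 0 | start at 1) = a/N.
P = 1/3 = 1/3

Answer: 1/3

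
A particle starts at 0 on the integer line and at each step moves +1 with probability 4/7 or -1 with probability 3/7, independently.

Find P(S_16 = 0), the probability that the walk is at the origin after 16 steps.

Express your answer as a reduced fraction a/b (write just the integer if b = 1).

To be at 0 after 16 steps: need exactly 8 steps of +1 and 8 of -1.
Number of such sequences: C(16,8) = 12870
Each has probability (4/7)^8 · (3/7)^8 = 429981696/33232930569601
P = 12870 · 429981696/33232930569601 = 5533864427520/33232930569601

Answer: 5533864427520/33232930569601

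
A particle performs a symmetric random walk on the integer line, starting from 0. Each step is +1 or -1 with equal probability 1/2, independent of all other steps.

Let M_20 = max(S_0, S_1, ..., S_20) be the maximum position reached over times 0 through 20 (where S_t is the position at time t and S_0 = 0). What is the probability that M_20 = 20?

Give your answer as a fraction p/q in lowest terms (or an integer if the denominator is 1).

Let M_20 = max(S_0,...,S_20). Use the reflection principle: for j ≥ 1, #{paths with M_20 ≥ j} = #{S_20 ≥ j} + #{S_20 ≥ j+1}.
By reflection, #{M_20 ≥ 20} = #{S_20 ≥ 20} + #{S_20 ≥ 21} = 1 + 0 = 1.
#{M_20 ≥ 21} = #{S_20 ≥ 21} + #{S_20 ≥ 22} = 0 + 0 = 0.
#{M_20 = 20} = 1 - 0 = 1.
P(M_20 = 20) = 1/1048576 = 1/1048576

Answer: 1/1048576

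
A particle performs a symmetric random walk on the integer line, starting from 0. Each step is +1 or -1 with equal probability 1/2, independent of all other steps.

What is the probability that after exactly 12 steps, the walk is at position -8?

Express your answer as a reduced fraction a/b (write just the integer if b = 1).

To reach position -8 after 12 steps: need 2 steps of +1 and 10 of -1.
Favorable paths: C(12,2) = 66
Total paths: 2^12 = 4096
P = 66/4096 = 33/2048

Answer: 33/2048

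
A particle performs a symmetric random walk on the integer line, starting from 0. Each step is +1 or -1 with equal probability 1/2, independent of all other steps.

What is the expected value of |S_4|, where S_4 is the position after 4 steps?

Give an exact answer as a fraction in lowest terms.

Answer: 3/2

Derivation:
S_4 takes values m ≡ 0 (mod 2) with |m| ≤ 4; P(S_4=m) = C(4,(4+m)/2)/2^4.
Total paths: 2^4 = 16
Distribution: P(S=-4)=1/16, P(S=-2)=4/16, P(S=0)=6/16, P(S=2)=4/16, P(S=4)=1/16
E[|S_4|] = Σ_m |m|·P(S_4=m) = 24/16 = 3/2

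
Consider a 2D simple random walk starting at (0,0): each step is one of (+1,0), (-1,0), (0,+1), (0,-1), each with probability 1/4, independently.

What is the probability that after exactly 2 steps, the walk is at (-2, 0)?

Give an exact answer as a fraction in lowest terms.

Let h be the number of horizontal steps (so 2-h are vertical). To end at (-2,0) need (h-2)/2 right-steps and ((2-h)+0)/2 up-steps.
Sum over h with 2 ≤ h ≤ 2, h ≡ 0 (mod 2), 2-h ≡ 0 (mod 2):
h=2: C(2,2)·C(2,0)·C(0,0) = 1·1·1 = 1
Total favorable: 1
Total paths: 4^2 = 16
P = 1/16 = 1/16

Answer: 1/16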